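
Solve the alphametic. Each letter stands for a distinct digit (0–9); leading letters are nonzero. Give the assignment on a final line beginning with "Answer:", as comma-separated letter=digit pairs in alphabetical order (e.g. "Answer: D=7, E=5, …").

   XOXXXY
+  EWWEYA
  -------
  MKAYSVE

Step 1. [col 1: Y + A ≡ E (mod 10)] several values work for Y in column 1 (Y + A ≡ E (mod 10), carry-in 0); try Y=6, so Y=6.
Step 2. [M] adding two 6-digit numbers gives at most 6+1 digits, and here it does — M is that final carry and must be 1, so M=1.
Step 3. [col 1: Y + A ≡ E (mod 10)] A=9 is one option consistent with column 1 (Y + A ≡ E (mod 10), carry-in 0) — take it. So A=9.
Step 4. [col 1: Y + A ≡ E (mod 10)] column 1: given Y=6, A=9, carry-in 0, and digits 1,6,9 already taken and all letters distinct, Y+A≡E (mod 10) forces E=5, so E=5.
Step 5. [col 2: X + Y ≡ V (mod 10)] column 2 (X + Y ≡ V (mod 10), carry-in 1) doesn't pin V yet; pick V=4 and continue, so V=4.
Step 6. [col 2: X + Y ≡ V (mod 10)] from column 2 (Y=6, V=4, carry-in 1, digits 1,4,5,6,9 already taken and all letters distinct): X must equal 7 ⇒ X=7.
Step 7. [col 3: X + E ≡ S (mod 10)] from column 3 (X=7, E=5, carry-in 1, digits 1,4,5,6,7,9 already taken and all letters distinct): S must equal 3, so S=3.
Step 8. [col 4: X + W ≡ Y (mod 10)] column 4 reads X+W+carry(1)=Y with X=7, Y=6; with digits 1,3,4,5,6,7,9 already taken and all letters distinct, the only value for W is 8. So W=8.
Step 9. [col 5: O + W ≡ A (mod 10)] from column 5 (W=8, A=9, carry-in 1, digits 1,3,4,5,6,7,8,9 already taken and all letters distinct): O must equal 0 ⇒ O=0.
Step 10. [col 6: X + E ≡ K (mod 10)] column 6 reads X+E+carry(0)=K with X=7, E=5; with digits 0,1,3,4,5,6,7,8,9 already taken and all letters distinct, the only value for K is 2 ⇒ K=2.

Answer: A=9, E=5, K=2, M=1, O=0, S=3, V=4, W=8, X=7, Y=6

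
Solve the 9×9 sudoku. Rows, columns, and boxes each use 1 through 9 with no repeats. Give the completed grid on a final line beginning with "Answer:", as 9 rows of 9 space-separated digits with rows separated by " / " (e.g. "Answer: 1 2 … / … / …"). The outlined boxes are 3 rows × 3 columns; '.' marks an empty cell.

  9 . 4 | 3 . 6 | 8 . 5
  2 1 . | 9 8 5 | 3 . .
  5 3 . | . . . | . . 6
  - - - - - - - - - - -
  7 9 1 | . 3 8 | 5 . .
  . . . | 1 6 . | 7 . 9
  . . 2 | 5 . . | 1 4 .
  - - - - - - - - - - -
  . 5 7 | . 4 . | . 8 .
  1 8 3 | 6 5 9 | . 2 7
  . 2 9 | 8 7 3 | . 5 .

Step 1. [r3c7∈{2,4,9}] col 7 places 2 nowhere but r3c7. So r3c7=2.
Step 2. [r9c1∈{4,6}] 4 has one home in box 7: r9c1, so r9c1=4.
Step 3. [r5c6∈{2,4}] across row 5, 2 lands solely at r5c6. So r5c6=2.
Step 4. [r3c4∈{4,7}] 7 has one home in col 4: r3c4. So r3c4=7.
Step 5. [r3c5∈{1}] r3c5 is down to just 1 ⇒ r3c5=1.
Step 6. [r6c9∈{3,8}] in col 9, 8 fits only at r6c9, so r6c9=8.
Step 7. [r6c1∈{3,6}] in row 6, 3 fits only at r6c1. So r6c1=3.
Step 8. [r7c7∈{6,9}] in row 7, 9 fits only at r7c7 ⇒ r7c7=9.
Step 9. [r3c3∈{8}] r3c3 is down to just 8 ⇒ r3c3=8.
Step 10. [r2c8∈{7}] r2c8 has the single candidate 7 ⇒ r2c8=7.
Step 11. [r7c9∈{1,3}] row 7 places 3 nowhere but r7c9, so r7c9=3.
Step 12. [r3c6∈{4}] nothing but 4 survives at r3c6, so r3c6=4.
Step 13. [r5c2∈{4}] r5c2's peers cover all but 4 ⇒ r5c2=4.
Step 14. [r4c8∈{6}] nothing but 6 survives at r4c8. So r4c8=6.
Step 15. [r2c9∈{4}] only 4 remains possible at r2c9 ⇒ r2c9=4.
Step 16. [r8c7∈{4}] r8c7's peers cover all but 4. So r8c7=4.
Step 17. [r6c2∈{6}] r6c2 is down to just 6. So r6c2=6.
Step 18. [r7c4∈{2}] r7c4 has the single candidate 2 ⇒ r7c4=2.
Step 19. [r1c5∈{2}] r1c5 is down to just 2, so r1c5=2.
Step 20. [r5c1∈{8}] only 8 remains possible at r5c1, so r5c1=8.
Step 21. [r5c8∈{3}] nothing but 3 survives at r5c8, so r5c8=3.
Step 22. [r1c2∈{7}] nothing but 7 survives at r1c2 ⇒ r1c2=7.
Step 23. [r2c3∈{6}] r2c3's peers cover all but 6. So r2c3=6.
Step 24. [r3c8∈{9}] r3c8's peers cover all but 9. So r3c8=9.
Step 25. [r9c7∈{6}] r9c7 has the single candidate 6. So r9c7=6.
Step 26. [r1c8∈{1}] r1c8 is down to just 1, so r1c8=1.
Step 27. [r4c9∈{2}] nothing but 2 survives at r4c9, so r4c9=2.
Step 28. [r7c1∈{6}] r7c1 has the single candidate 6, so r7c1=6.
Step 29. [r9c9∈{1}] r9c9's peers cover all but 1 ⇒ r9c9=1.
Step 30. [r6c5∈{9}] r6c5's peers cover all but 9, so r6c5=9.
Step 31. [r5c3∈{5}] nothing but 5 survives at r5c3. So r5c3=5.
Step 32. [r7c6∈{1}] r7c6 has the single candidate 1, so r7c6=1.
Step 33. [r4c4∈{4}] only 4 remains possible at r4c4, so r4c4=4.
Step 34. [r6c6∈{7}] only 7 remains possible at r6c6. So r6c6=7.

Answer: 9 7 4 3 2 6 8 1 5 / 2 1 6 9 8 5 3 7 4 / 5 3 8 7 1 4 2 9 6 / 7 9 1 4 3 8 5 6 2 / 8 4 5 1 6 2 7 3 9 / 3 6 2 5 9 7 1 4 8 / 6 5 7 2 4 1 9 8 3 / 1 8 3 6 5 9 4 2 7 / 4 2 9 8 7 3 6 5 1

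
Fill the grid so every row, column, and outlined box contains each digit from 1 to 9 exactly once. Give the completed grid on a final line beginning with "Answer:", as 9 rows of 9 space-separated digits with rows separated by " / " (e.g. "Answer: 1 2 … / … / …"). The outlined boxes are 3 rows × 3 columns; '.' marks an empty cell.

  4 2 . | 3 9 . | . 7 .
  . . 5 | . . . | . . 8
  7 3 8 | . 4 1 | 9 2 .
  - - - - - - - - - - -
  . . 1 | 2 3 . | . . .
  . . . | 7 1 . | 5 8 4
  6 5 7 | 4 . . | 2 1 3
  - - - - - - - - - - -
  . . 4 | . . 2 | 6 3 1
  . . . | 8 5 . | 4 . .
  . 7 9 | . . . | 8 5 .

Step 1. [r2c4∈{6}] r2c4 has the single candidate 6. So r2c4=6.
Step 2. [r5c2∈{9}] r5c2 is down to just 9, so r5c2=9.
Step 3. [r8c9∈{2,7,9}] box 9 places 7 nowhere but r8c9 ⇒ r8c9=7.
Step 4. [r4c6∈{5,6,8,9}] in row 4, 5 fits only at r4c6. So r4c6=5.
Step 5. [r3c9∈{5,6}] across row 3, 6 lands solely at r3c9, so r3c9=6.
Step 6. [r8c2∈{1,6}] r8c2 is the only open cell in col 2 admitting 6 ⇒ r8c2=6.
Step 7. [r8c1∈{1,2,3}] across row 8, 1 lands solely at r8c1, so r8c1=1.
Step 8. [r8c3∈{2,3}] r8c3 is the only open cell in row 8 admitting 2. So r8c3=2.
Step 9. [r8c8∈{9}] r8c8 is down to just 9. So r8c8=9.
Step 10. [r4c1∈{8}] nothing but 8 survives at r4c1 ⇒ r4c1=8.
Step 11. [r9c1∈{3}] only 3 remains possible at r9c1, so r9c1=3.
Step 12. [r1c7∈{1}] nothing but 1 survives at r1c7. So r1c7=1.
Step 13. [r5c6∈{6}] r5c6's peers cover all but 6 ⇒ r5c6=6.
Step 14. [r2c5∈{2,7}] across row 2, 2 lands solely at r2c5 ⇒ r2c5=2.
Step 15. [r1c6∈{8}] r1c6 has the single candidate 8, so r1c6=8.
Step 16. [r9c6∈{4}] r9c6's peers cover all but 4. So r9c6=4.
Step 17. [r8c6∈{3}] r8c6 has the single candidate 3. So r8c6=3.
Step 18. [r2c2∈{1}] r2c2 has the single candidate 1. So r2c2=1.
Step 19. [r2c8∈{4}] only 4 remains possible at r2c8. So r2c8=4.
Step 20. [r9c9∈{2}] r9c9's peers cover all but 2. So r9c9=2.
Step 21. [r4c2∈{4}] nothing but 4 survives at r4c2 ⇒ r4c2=4.
Step 22. [r6c5∈{8}] nothing but 8 survives at r6c5. So r6c5=8.
Step 23. [r7c2∈{8}] r7c2's peers cover all but 8. So r7c2=8.
Step 24. [r2c6∈{7}] nothing but 7 survives at r2c6. So r2c6=7.
Step 25. [r7c5∈{7}] r7c5's peers cover all but 7 ⇒ r7c5=7.
Step 26. [r4c7∈{7}] r4c7 is down to just 7 ⇒ r4c7=7.
Step 27. [r2c1∈{9}] r2c1's peers cover all but 9 ⇒ r2c1=9.
Step 28. [r5c1∈{2}] r5c1 has the single candidate 2, so r5c1=2.
Step 29. [r3c4∈{5}] only 5 remains possible at r3c4. So r3c4=5.
Step 30. [r7c1∈{5}] r7c1 is down to just 5 ⇒ r7c1=5.
Step 31. [r7c4∈{9}] nothing but 9 survives at r7c4, so r7c4=9.
Step 32. [r4c9∈{9}] r4c9's peers cover all but 9, so r4c9=9.
Step 33. [r9c4∈{1}] r9c4's peers cover all but 1. So r9c4=1.
Step 34. [r9c5∈{6}] r9c5 is down to just 6. So r9c5=6.
Step 35. [r1c9∈{5}] nothing but 5 survives at r1c9, so r1c9=5.
Step 36. [r4c8∈{6}] r4c8's peers cover all but 6 ⇒ r4c8=6.
Step 37. [r6c6∈{9}] r6c6's peers cover all but 9 ⇒ r6c6=9.
Step 38. [r1c3∈{6}] only 6 remains possible at r1c3. So r1c3=6.
Step 39. [r2c7∈{3}] nothing but 3 survives at r2c7. So r2c7=3.
Step 40. [r5c3∈{3}] r5c3's peers cover all but 3 ⇒ r5c3=3.

Answer: 4 2 6 3 9 8 1 7 5 / 9 1 5 6 2 7 3 4 8 / 7 3 8 5 4 1 9 2 6 / 8 4 1 2 3 5 7 6 9 / 2 9 3 7 1 6 5 8 4 / 6 5 7 4 8 9 2 1 3 / 5 8 4 9 7 2 6 3 1 / 1 6 2 8 5 3 4 9 7 / 3 7 9 1 6 4 8 5 2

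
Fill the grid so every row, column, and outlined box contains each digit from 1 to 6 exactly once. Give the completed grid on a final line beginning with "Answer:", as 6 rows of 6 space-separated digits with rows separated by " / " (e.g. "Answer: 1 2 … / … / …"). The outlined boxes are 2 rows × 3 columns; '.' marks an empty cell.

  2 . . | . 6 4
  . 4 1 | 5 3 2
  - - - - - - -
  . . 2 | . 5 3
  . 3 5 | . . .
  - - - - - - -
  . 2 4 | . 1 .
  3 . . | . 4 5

Step 1. [r4c6∈{1,6}] across col 6, 1 lands solely at r4c6. So r4c6=1.
Step 2. [r6c3∈{6}] r6c3's peers cover all but 6. So r6c3=6.
Step 3. [r3c2∈{1,6}] in col 2, 6 fits only at r3c2, so r3c2=6.
Step 4. [r4c4∈{2,4,6}] in row 4, 6 fits only at r4c4. So r4c4=6.
Step 5. [r4c1∈{4}] r4c1 is down to just 4. So r4c1=4.
Step 6. [r1c4∈{1}] r1c4 has the single candidate 1 ⇒ r1c4=1.
Step 7. [r5c4∈{3}] only 3 remains possible at r5c4. So r5c4=3.
Step 8. [r5c6∈{6}] r5c6 is down to just 6, so r5c6=6.
Step 9. [r5c1∈{5}] r5c1's peers cover all but 5. So r5c1=5.
Step 10. [r3c1∈{1}] only 1 remains possible at r3c1 ⇒ r3c1=1.
Step 11. [r6c2∈{1}] nothing but 1 survives at r6c2, so r6c2=1.
Step 12. [r6c4∈{2}] only 2 remains possible at r6c4, so r6c4=2.
Step 13. [r1c2∈{5}] r1c2 has the single candidate 5 ⇒ r1c2=5.
Step 14. [r3c4∈{4}] r3c4's peers cover all but 4. So r3c4=4.
Step 15. [r4c5∈{2}] nothing but 2 survives at r4c5. So r4c5=2.
Step 16. [r2c1∈{6}] r2c1 is down to just 6. So r2c1=6.
Step 17. [r1c3∈{3}] r1c3's peers cover all but 3. So r1c3=3.

Answer: 2 5 3 1 6 4 / 6 4 1 5 3 2 / 1 6 2 4 5 3 / 4 3 5 6 2 1 / 5 2 4 3 1 6 / 3 1 6 2 4 5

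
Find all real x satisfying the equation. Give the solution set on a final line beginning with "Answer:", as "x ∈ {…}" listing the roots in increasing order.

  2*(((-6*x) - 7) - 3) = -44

Step 1. [2*(((-6*x) - 7) - 3) = -44] LHS = 2·(…); ÷2 both sides ⇒ div: ((-6*x) - 7) - 3 = -22.
Step 2. [((-6*x) - 7) - 3 = -22] 3 comes off first (add 3). So sub: (-6*x) - 7 = -19.
Step 3. [(-6*x) - 7 = -19] the outer -7 inverts by adding 7. So sub: -6*x = -12.
Step 4. [-6*x = -12] leading coefficient -6: divide by -6. So div: x = 2.

Answer: x ∈ {2}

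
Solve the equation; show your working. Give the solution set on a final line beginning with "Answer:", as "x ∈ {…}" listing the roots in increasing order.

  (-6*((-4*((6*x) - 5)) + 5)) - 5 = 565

Step 1. [(-6*((-4*((6*x) - 5)) + 5)) - 5 = 565] peel the -5: add 5 from each side. So sub: -6*((-4*((6*x) - 5)) + 5) = 570.
Step 2. [-6*((-4*((6*x) - 5)) + 5) = 570] leading coefficient -6: divide by -6. So div: (-4*((6*x) - 5)) + 5 = -95.
Step 3. [(-4*((6*x) - 5)) + 5 = -95] +5 is outermost — subtract 5 both sides. So sub: -4*((6*x) - 5) = -100.
Step 4. [-4*((6*x) - 5) = -100] leading coefficient -4: divide by -4 ⇒ div: (6*x) - 5 = 25.
Step 5. [(6*x) - 5 = 25] the outer -5 inverts by adding 5 ⇒ sub: 6*x = 30.
Step 6. [6*x = 30] 6·(inner) — divide through by 6, so div: x = 5.

Answer: x ∈ {5}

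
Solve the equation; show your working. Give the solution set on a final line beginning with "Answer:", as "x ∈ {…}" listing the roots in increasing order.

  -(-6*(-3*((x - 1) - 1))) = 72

Step 1. [-(-6*(-3*((x - 1) - 1))) = 72] flip signs both sides ⇒ neg: -6*(-3*((x - 1) - 1)) = -72.
Step 2. [-6*(-3*((x - 1) - 1)) = -72] divide by the outer -6. So div: -3*((x - 1) - 1) = 12.
Step 3. [-3*((x - 1) - 1) = 12] LHS = -3·(…); ÷-3 both sides ⇒ div: (x - 1) - 1 = -4.
Step 4. [(x - 1) - 1 = -4] add 1: x sits inside (… - 1). So sub: x - 1 = -3.
Step 5. [x - 1 = -3] -1 is outermost — add 1 both sides, so sub: x = -2.

Answer: x ∈ {-2}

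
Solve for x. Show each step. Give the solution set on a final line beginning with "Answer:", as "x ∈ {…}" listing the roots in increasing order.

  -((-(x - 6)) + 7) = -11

Step 1. [-((-(x - 6)) + 7) = -11] LHS negated; negate both sides ⇒ neg: (-(x - 6)) + 7 = 11.
Step 2. [(-(x - 6)) + 7 = 11] subtract 7: x sits inside (… + 7) ⇒ sub: -(x - 6) = 4.
Step 3. [-(x - 6) = 4] flip signs both sides, so neg: x - 6 = -4.
Step 4. [x - 6 = -4] add 6: x sits inside (… - 6). So sub: x = 2.

Answer: x ∈ {2}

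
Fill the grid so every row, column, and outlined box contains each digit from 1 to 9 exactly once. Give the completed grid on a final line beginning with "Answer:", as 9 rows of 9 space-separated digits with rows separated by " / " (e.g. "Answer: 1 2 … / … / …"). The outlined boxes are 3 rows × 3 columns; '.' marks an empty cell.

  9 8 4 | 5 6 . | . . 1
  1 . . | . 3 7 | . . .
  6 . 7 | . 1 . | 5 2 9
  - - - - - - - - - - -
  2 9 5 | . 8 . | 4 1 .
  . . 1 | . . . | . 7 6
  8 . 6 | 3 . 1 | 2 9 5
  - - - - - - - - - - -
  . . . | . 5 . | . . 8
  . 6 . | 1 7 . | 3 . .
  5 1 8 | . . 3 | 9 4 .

Step 1. [r9c5∈{2}] only 2 remains possible at r9c5 ⇒ r9c5=2.
Step 2. [r2c4∈{2,4,8,9}] in row 2, 9 fits only at r2c4 ⇒ r2c4=9.
Step 3. [r7c3∈{2,3,9}] in col 3, 3 fits only at r7c3, so r7c3=3.
Step 4. [r7c6∈{4,6,9}] in row 7, 9 fits only at r7c6. So r7c6=9.
Step 5. [r7c2∈{2,4,7}] r7c2 is the only open cell in row 7 admitting 2 ⇒ r7c2=2.
Step 6. [r6c5∈{4}] r6c5's peers cover all but 4, so r6c5=4.
Step 7. [r8c1∈{4}] r8c1 is down to just 4, so r8c1=4.
Step 8. [r7c8∈{6}] r7c8 has the single candidate 6 ⇒ r7c8=6.
Step 9. [r3c6∈{4,8}] col 6 places 4 nowhere but r3c6, so r3c6=4.
Step 10. [r4c4∈{6,7}] 7 has one home in row 4: r4c4, so r4c4=7.
Step 11. [r7c7∈{1,7}] row 7 places 1 nowhere but r7c7. So r7c7=1.
Step 12. [r5c1∈{3}] r5c1's peers cover all but 3. So r5c1=3.
Step 13. [r5c4∈{2}] r5c4's peers cover all but 2 ⇒ r5c4=2.
Step 14. [r5c7∈{8}] only 8 remains possible at r5c7. So r5c7=8.
Step 15. [r1c8∈{3}] r1c8's peers cover all but 3, so r1c8=3.
Step 16. [r8c6∈{8}] nothing but 8 survives at r8c6. So r8c6=8.
Step 17. [r2c2∈{5}] nothing but 5 survives at r2c2. So r2c2=5.
Step 18. [r3c2∈{3}] r3c2 is down to just 3, so r3c2=3.
Step 19. [r2c3∈{2}] nothing but 2 survives at r2c3. So r2c3=2.
Step 20. [r7c4∈{4}] only 4 remains possible at r7c4. So r7c4=4.
Step 21. [r5c6∈{5}] r5c6 is down to just 5 ⇒ r5c6=5.
Step 22. [r3c4∈{8}] r3c4 is down to just 8. So r3c4=8.
Step 23. [r5c5∈{9}] nothing but 9 survives at r5c5 ⇒ r5c5=9.
Step 24. [r7c1∈{7}] nothing but 7 survives at r7c1 ⇒ r7c1=7.
Step 25. [r2c9∈{4}] r2c9 is down to just 4. So r2c9=4.
Step 26. [r8c9∈{2}] r8c9's peers cover all but 2 ⇒ r8c9=2.
Step 27. [r5c2∈{4}] r5c2 has the single candidate 4, so r5c2=4.
Step 28. [r1c7∈{7}] r1c7 is down to just 7 ⇒ r1c7=7.
Step 29. [r2c8∈{8}] r2c8's peers cover all but 8, so r2c8=8.
Step 30. [r8c8∈{5}] only 5 remains possible at r8c8. So r8c8=5.
Step 31. [r4c9∈{3}] only 3 remains possible at r4c9 ⇒ r4c9=3.
Step 32. [r1c6∈{2}] r1c6 has the single candidate 2 ⇒ r1c6=2.
Step 33. [r9c4∈{6}] r9c4 is down to just 6 ⇒ r9c4=6.
Step 34. [r4c6∈{6}] r4c6's peers cover all but 6. So r4c6=6.
Step 35. [r6c2∈{7}] nothing but 7 survives at r6c2, so r6c2=7.
Step 36. [r2c7∈{6}] only 6 remains possible at r2c7, so r2c7=6.
Step 37. [r9c9∈{7}] only 7 remains possible at r9c9 ⇒ r9c9=7.
Step 38. [r8c3∈{9}] nothing but 9 survives at r8c3. So r8c3=9.

Answer: 9 8 4 5 6 2 7 3 1 / 1 5 2 9 3 7 6 8 4 / 6 3 7 8 1 4 5 2 9 / 2 9 5 7 8 6 4 1 3 / 3 4 1 2 9 5 8 7 6 / 8 7 6 3 4 1 2 9 5 / 7 2 3 4 5 9 1 6 8 / 4 6 9 1 7 8 3 5 2 / 5 1 8 6 2 3 9 4 7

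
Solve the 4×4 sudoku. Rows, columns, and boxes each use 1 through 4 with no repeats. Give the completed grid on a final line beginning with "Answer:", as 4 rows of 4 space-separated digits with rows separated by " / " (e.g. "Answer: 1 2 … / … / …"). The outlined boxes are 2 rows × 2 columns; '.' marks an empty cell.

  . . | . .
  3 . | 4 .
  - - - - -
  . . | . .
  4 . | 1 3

Step 1. [r4c2∈{2}] r4c2 is down to just 2. So r4c2=2.
Step 2. [r2c2∈{1}] r2c2 has the single candidate 1, so r2c2=1.
Step 3. [r2c4∈{2}] nothing but 2 survives at r2c4 ⇒ r2c4=2.
Step 4. [r1c4∈{1}] only 1 remains possible at r1c4. So r1c4=1.
Step 5. [r1c1∈{2}] r1c1 has the single candidate 2, so r1c1=2.
Step 6. [r3c2∈{3}] r3c2's peers cover all but 3, so r3c2=3.
Step 7. [r1c2∈{4}] nothing but 4 survives at r1c2 ⇒ r1c2=4.
Step 8. [r3c4∈{4}] r3c4's peers cover all but 4, so r3c4=4.
Step 9. [r3c1∈{1}] r3c1 has the single candidate 1 ⇒ r3c1=1.
Step 10. [r1c3∈{3}] r1c3 is down to just 3. So r1c3=3.
Step 11. [r3c3∈{2}] r3c3 is down to just 2 ⇒ r3c3=2.

Answer: 2 4 3 1 / 3 1 4 2 / 1 3 2 4 / 4 2 1 3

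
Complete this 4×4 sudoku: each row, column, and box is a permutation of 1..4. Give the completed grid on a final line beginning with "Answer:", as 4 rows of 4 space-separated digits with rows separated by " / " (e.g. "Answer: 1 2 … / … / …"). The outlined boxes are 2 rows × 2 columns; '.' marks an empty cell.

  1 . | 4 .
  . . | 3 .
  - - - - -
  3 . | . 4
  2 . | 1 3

Step 1. [r1c4∈{2}] r1c4 has the single candidate 2. So r1c4=2.
Step 2. [r4c2∈{4}] only 4 remains possible at r4c2. So r4c2=4.
Step 3. [r2c2∈{2}] r2c2 has the single candidate 2. So r2c2=2.
Step 4. [r3c3∈{2}] r3c3 has the single candidate 2. So r3c3=2.
Step 5. [r3c2∈{1}] nothing but 1 survives at r3c2 ⇒ r3c2=1.
Step 6. [r2c4∈{1}] r2c4 is down to just 1. So r2c4=1.
Step 7. [r2c1∈{4}] nothing but 4 survives at r2c1, so r2c1=4.
Step 8. [r1c2∈{3}] only 3 remains possible at r1c2 ⇒ r1c2=3.

Answer: 1 3 4 2 / 4 2 3 1 / 3 1 2 4 / 2 4 1 3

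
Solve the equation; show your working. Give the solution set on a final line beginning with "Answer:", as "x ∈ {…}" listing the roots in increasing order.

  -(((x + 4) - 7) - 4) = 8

Step 1. [-(((x + 4) - 7) - 4) = 8] leading − — multiply by −1, so neg: ((x + 4) - 7) - 4 = -8.
Step 2. [((x + 4) - 7) - 4 = -8] peel the -4: add 4 from each side. So sub: (x + 4) - 7 = -4.
Step 3. [(x + 4) - 7 = -4] peel the -7: add 7 from each side ⇒ sub: x + 4 = 3.
Step 4. [x + 4 = 3] 4 comes off first (subtract 4), so sub: x = -1.

Answer: x ∈ {-1}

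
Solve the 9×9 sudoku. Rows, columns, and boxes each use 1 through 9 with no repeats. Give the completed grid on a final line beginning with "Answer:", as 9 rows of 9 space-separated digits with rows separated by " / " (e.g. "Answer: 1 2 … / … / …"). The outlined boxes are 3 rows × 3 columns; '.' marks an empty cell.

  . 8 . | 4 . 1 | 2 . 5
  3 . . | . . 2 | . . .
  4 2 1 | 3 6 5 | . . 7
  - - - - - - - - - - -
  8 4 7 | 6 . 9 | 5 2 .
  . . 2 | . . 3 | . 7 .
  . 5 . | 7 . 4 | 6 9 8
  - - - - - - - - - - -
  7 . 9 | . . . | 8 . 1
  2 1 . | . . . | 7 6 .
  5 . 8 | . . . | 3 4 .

Step 1. [r5c7∈{1,4}] across box 6, 1 lands solely at r5c7. So r5c7=1.
Step 2. [r9c2∈{6}] r9c2 has the single candidate 6 ⇒ r9c2=6.
Step 3. [r8c9∈{9}] r8c9's peers cover all but 9, so r8c9=9.
Step 4. [r7c5∈{2,3,4,5}] in row 7, 4 fits only at r7c5. So r7c5=4.
Step 5. [r9c4∈{1,2,9}] r9c4 is the only open cell in col 4 admitting 1 ⇒ r9c4=1.
Step 6. [r2c4∈{8,9}] across col 4, 9 lands solely at r2c4, so r2c4=9.
Step 7. [r2c5∈{7,8}] 8 has one home in box 2: r2c5, so r2c5=8.
Step 8. [r5c1∈{6,9}] r5c1 is the only open cell in row 5 admitting 6, so r5c1=6.
Step 9. [r9c5∈{2,7,9}] row 9 places 9 nowhere but r9c5, so r9c5=9.
Step 10. [r5c5∈{5}] nothing but 5 survives at r5c5, so r5c5=5.
Step 11. [r2c9∈{4,6}] 6 has one home in col 9: r2c9 ⇒ r2c9=6.
Step 12. [r8c4∈{5,8}] row 8 places 5 nowhere but r8c4. So r8c4=5.
Step 13. [r4c5∈{1}] nothing but 1 survives at r4c5 ⇒ r4c5=1.
Step 14. [r8c3∈{3,4}] in row 8, 4 fits only at r8c3, so r8c3=4.
Step 15. [r3c7∈{9}] r3c7 has the single candidate 9 ⇒ r3c7=9.
Step 16. [r7c8∈{5}] r7c8 has the single candidate 5, so r7c8=5.
Step 17. [r5c9∈{4}] r5c9 has the single candidate 4 ⇒ r5c9=4.
Step 18. [r1c8∈{3}] r1c8 is down to just 3. So r1c8=3.
Step 19. [r3c8∈{8}] r3c8 is down to just 8, so r3c8=8.
Step 20. [r2c3∈{5}] r2c3 has the single candidate 5 ⇒ r2c3=5.
Step 21. [r8c6∈{8}] only 8 remains possible at r8c6, so r8c6=8.
Step 22. [r1c3∈{6}] nothing but 6 survives at r1c3. So r1c3=6.
Step 23. [r7c6∈{6}] only 6 remains possible at r7c6 ⇒ r7c6=6.
Step 24. [r1c5∈{7}] r1c5's peers cover all but 7, so r1c5=7.
Step 25. [r6c5∈{2}] r6c5 has the single candidate 2 ⇒ r6c5=2.
Step 26. [r2c8∈{1}] r2c8 has the single candidate 1, so r2c8=1.
Step 27. [r5c2∈{9}] r5c2's peers cover all but 9 ⇒ r5c2=9.
Step 28. [r2c2∈{7}] nothing but 7 survives at r2c2. So r2c2=7.
Step 29. [r4c9∈{3}] r4c9 is down to just 3. So r4c9=3.
Step 30. [r9c6∈{7}] r9c6 is down to just 7. So r9c6=7.
Step 31. [r5c4∈{8}] r5c4's peers cover all but 8 ⇒ r5c4=8.
Step 32. [r8c5∈{3}] r8c5 is down to just 3, so r8c5=3.
Step 33. [r6c3∈{3}] r6c3's peers cover all but 3, so r6c3=3.
Step 34. [r2c7∈{4}] r2c7 has the single candidate 4 ⇒ r2c7=4.
Step 35. [r7c4∈{2}] nothing but 2 survives at r7c4. So r7c4=2.
Step 36. [r1c1∈{9}] r1c1's peers cover all but 9 ⇒ r1c1=9.
Step 37. [r9c9∈{2}] r9c9 has the single candidate 2 ⇒ r9c9=2.
Step 38. [r7c2∈{3}] r7c2 is down to just 3. So r7c2=3.
Step 39. [r6c1∈{1}] r6c1's peers cover all but 1 ⇒ r6c1=1.

Answer: 9 8 6 4 7 1 2 3 5 / 3 7 5 9 8 2 4 1 6 / 4 2 1 3 6 5 9 8 7 / 8 4 7 6 1 9 5 2 3 / 6 9 2 8 5 3 1 7 4 / 1 5 3 7 2 4 6 9 8 / 7 3 9 2 4 6 8 5 1 / 2 1 4 5 3 8 7 6 9 / 5 6 8 1 9 7 3 4 2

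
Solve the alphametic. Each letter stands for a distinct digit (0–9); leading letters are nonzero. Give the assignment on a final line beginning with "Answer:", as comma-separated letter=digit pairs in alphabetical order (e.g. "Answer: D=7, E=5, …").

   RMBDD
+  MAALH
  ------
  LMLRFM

Step 1. [L] adding two 5-digit numbers gives at most 5+1 digits, and here it does — L is that final carry and must be 1 ⇒ L=1.
Step 2. [col 1: D + H ≡ M (mod 10)] several values work for D in column 1 (D + H ≡ M (mod 10), carry-in 0); try D=8, so D=8.
Step 3. [col 1: D + H ≡ M (mod 10)] column 1 (D + H ≡ M (mod 10), carry-in 0) doesn't pin M yet; pick M=5 and continue ⇒ M=5.
Step 4. [col 1: D + H ≡ M (mod 10)] from column 1 (D=8, M=5, carry-in 0, digits 1,5,8 already taken and all letters distinct): H must equal 7 ⇒ H=7.
Step 5. [col 2: D + L ≡ F (mod 10)] in column 2 we have D+L≡F with carry-in 1; given D=8, L=1 and digits 1,5,7,8 already taken and all letters distinct, that pins F to 0 ⇒ F=0.
Step 6. [col 3: B + A ≡ R (mod 10)] no forcing yet in column 3 (carry-in 1); R=9 is free and consistent — try it, so R=9.
Step 7. [col 3: B + A ≡ R (mod 10)] B=2 is one option consistent with column 3 (B + A ≡ R (mod 10), carry-in 1) — take it, so B=2.
Step 8. [col 3: B + A ≡ R (mod 10)] from column 3 (B=2, R=9, carry-in 1, digits 0,1,2,5,7,8,9 already taken and all letters distinct): A must equal 6. So A=6.

Answer: A=6, B=2, D=8, F=0, H=7, L=1, M=5, R=9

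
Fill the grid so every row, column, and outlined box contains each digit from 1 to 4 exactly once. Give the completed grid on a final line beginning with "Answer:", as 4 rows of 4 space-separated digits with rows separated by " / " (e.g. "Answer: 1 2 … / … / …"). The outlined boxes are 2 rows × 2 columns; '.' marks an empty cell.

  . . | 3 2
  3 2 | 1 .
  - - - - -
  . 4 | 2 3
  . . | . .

Step 1. [r4c4∈{1,4}] across col 4, 1 lands solely at r4c4 ⇒ r4c4=1.
Step 2. [r1c2∈{1}] nothing but 1 survives at r1c2 ⇒ r1c2=1.
Step 3. [r4c1∈{2}] only 2 remains possible at r4c1, so r4c1=2.
Step 4. [r4c2∈{3}] only 3 remains possible at r4c2 ⇒ r4c2=3.
Step 5. [r4c3∈{4}] r4c3 is down to just 4 ⇒ r4c3=4.
Step 6. [r1c1∈{4}] only 4 remains possible at r1c1. So r1c1=4.
Step 7. [r2c4∈{4}] r2c4 has the single candidate 4. So r2c4=4.
Step 8. [r3c1∈{1}] only 1 remains possible at r3c1. So r3c1=1.

Answer: 4 1 3 2 / 3 2 1 4 / 1 4 2 3 / 2 3 4 1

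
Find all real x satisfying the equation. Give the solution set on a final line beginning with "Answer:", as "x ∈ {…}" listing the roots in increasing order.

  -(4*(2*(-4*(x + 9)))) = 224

Step 1. [-(4*(2*(-4*(x + 9)))) = 224] flip signs both sides ⇒ neg: 4*(2*(-4*(x + 9))) = -224.
Step 2. [4*(2*(-4*(x + 9))) = -224] 4·(inner) — divide through by 4. So div: 2*(-4*(x + 9)) = -56.
Step 3. [2*(-4*(x + 9)) = -56] divide by the outer 2, so div: -4*(x + 9) = -28.
Step 4. [-4*(x + 9) = -28] -4·(inner) — divide through by -4. So div: x + 9 = 7.
Step 5. [x + 9 = 7] +9 is outermost — subtract 9 both sides. So sub: x = -2.

Answer: x ∈ {-2}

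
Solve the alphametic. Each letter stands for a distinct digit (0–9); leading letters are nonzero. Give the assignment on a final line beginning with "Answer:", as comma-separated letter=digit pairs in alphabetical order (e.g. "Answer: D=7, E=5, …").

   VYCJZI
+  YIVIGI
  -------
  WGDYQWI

Step 1. [W] adding two 6-digit numbers gives at most 6+1 digits, and here it does — W is that final carry and must be 1 ⇒ W=1.
Step 2. [col 1: I + I ≡ I (mod 10)] column 1: given nothing yet, carry-in 0, and digits 1 already taken and all letters distinct, I+I≡I (mod 10) forces I=0. So I=0.
Step 3. [col 2: Z + G ≡ W (mod 10)] several values work for G in column 2 (Z + G ≡ W (mod 10), carry-in 0); try G=2. So G=2.
Step 4. [col 2: Z + G ≡ W (mod 10)] column 2: given G=2, W=1, carry-in 0, and digits 0,1,2 already taken and all letters distinct, Z+G≡W (mod 10) forces Z=9 ⇒ Z=9.
Step 5. [col 3: J + I ≡ Q (mod 10)] no forcing yet in column 3 (carry-in 1); J=3 is free and consistent — try it, so J=3.
Step 6. [col 3: J + I ≡ Q (mod 10)] column 3: given J=3, I=0, carry-in 1, and digits 0,1,2,3,9 already taken and all letters distinct, J+I≡Q (mod 10) forces Q=4. So Q=4.
Step 7. [col 4: C + V ≡ Y (mod 10)] in column 4 we have C+V≡Y with carry-in 0; given nothing yet and digits 0,1,2,3,4,9 already taken and all letters distinct, that pins Y to 5 ⇒ Y=5.
Step 8. [col 4: C + V ≡ Y (mod 10)] V=7 is one option consistent with column 4 (C + V ≡ Y (mod 10), carry-in 0) — take it, so V=7.
Step 9. [col 4: C + V ≡ Y (mod 10)] column 4: given V=7, Y=5, carry-in 0, and digits 0,1,2,3,4,5,7,9 already taken and all letters distinct, C+V≡Y (mod 10) forces C=8, so C=8.
Step 10. [col 5: Y + I ≡ D (mod 10)] column 5 reads Y+I+carry(1)=D with Y=5, I=0; with digits 0,1,2,3,4,5,7,8,9 already taken and all letters distinct, the only value for D is 6 ⇒ D=6.

Answer: C=8, D=6, G=2, I=0, J=3, Q=4, V=7, W=1, Y=5, Z=9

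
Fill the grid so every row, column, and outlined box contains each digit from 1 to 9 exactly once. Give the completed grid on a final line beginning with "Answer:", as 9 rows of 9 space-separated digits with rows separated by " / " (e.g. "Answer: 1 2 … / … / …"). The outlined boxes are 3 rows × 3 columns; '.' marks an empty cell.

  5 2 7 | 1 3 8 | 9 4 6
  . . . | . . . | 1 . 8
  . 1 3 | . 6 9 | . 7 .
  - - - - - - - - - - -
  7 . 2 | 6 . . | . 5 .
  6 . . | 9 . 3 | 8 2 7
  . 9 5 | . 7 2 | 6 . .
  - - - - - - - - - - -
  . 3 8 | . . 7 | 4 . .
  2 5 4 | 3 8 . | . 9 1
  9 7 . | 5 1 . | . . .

Step 1. [r2c1∈{4}] r2c1 is down to just 4 ⇒ r2c1=4.
Step 2. [r4c5∈{4}] r4c5 is down to just 4, so r4c5=4.
Step 3. [r7c4∈{2}] r7c4 has the single candidate 2 ⇒ r7c4=2.
Step 4. [r6c1∈{1,3,8}] 3 has one home in col 1: r6c1. So r6c1=3.
Step 5. [r9c3∈{6}] r9c3 is down to just 6. So r9c3=6.
Step 6. [r3c7∈{2,5}] in col 7, 5 fits only at r3c7 ⇒ r3c7=5.
Step 7. [r9c7∈{2,3}] col 7 places 2 nowhere but r9c7. So r9c7=2.
Step 8. [r9c9∈{3}] nothing but 3 survives at r9c9, so r9c9=3.
Step 9. [r2c6∈{5}] r2c6 is down to just 5. So r2c6=5.
Step 10. [r2c3∈{9}] r2c3 has the single candidate 9, so r2c3=9.
Step 11. [r6c9∈{4}] r6c9's peers cover all but 4, so r6c9=4.
Step 12. [r3c9∈{2}] nothing but 2 survives at r3c9. So r3c9=2.
Step 13. [r7c8∈{6}] nothing but 6 survives at r7c8 ⇒ r7c8=6.
Step 14. [r8c7∈{7}] nothing but 7 survives at r8c7, so r8c7=7.
Step 15. [r2c5∈{2}] only 2 remains possible at r2c5 ⇒ r2c5=2.
Step 16. [r4c2∈{8}] r4c2 is down to just 8. So r4c2=8.
Step 17. [r5c2∈{4}] r5c2 is down to just 4, so r5c2=4.
Step 18. [r3c4∈{4}] r3c4 is down to just 4, so r3c4=4.
Step 19. [r6c8∈{1}] r6c8 has the single candidate 1. So r6c8=1.
Step 20. [r7c9∈{5}] nothing but 5 survives at r7c9, so r7c9=5.
Step 21. [r4c7∈{3}] r4c7 has the single candidate 3, so r4c7=3.
Step 22. [r5c5∈{5}] r5c5 has the single candidate 5. So r5c5=5.
Step 23. [r8c6∈{6}] only 6 remains possible at r8c6. So r8c6=6.
Step 24. [r6c4∈{8}] r6c4's peers cover all but 8 ⇒ r6c4=8.
Step 25. [r2c4∈{7}] r2c4 has the single candidate 7, so r2c4=7.
Step 26. [r5c3∈{1}] r5c3's peers cover all but 1 ⇒ r5c3=1.
Step 27. [r3c1∈{8}] r3c1 has the single candidate 8. So r3c1=8.
Step 28. [r9c8∈{8}] r9c8 is down to just 8. So r9c8=8.
Step 29. [r4c9∈{9}] r4c9 has the single candidate 9 ⇒ r4c9=9.
Step 30. [r2c8∈{3}] r2c8's peers cover all but 3 ⇒ r2c8=3.
Step 31. [r7c1∈{1}] r7c1 is down to just 1, so r7c1=1.
Step 32. [r7c5∈{9}] r7c5 is down to just 9 ⇒ r7c5=9.
Step 33. [r4c6∈{1}] only 1 remains possible at r4c6, so r4c6=1.
Step 34. [r2c2∈{6}] only 6 remains possible at r2c2, so r2c2=6.
Step 35. [r9c6∈{4}] only 4 remains possible at r9c6. So r9c6=4.

Answer: 5 2 7 1 3 8 9 4 6 / 4 6 9 7 2 5 1 3 8 / 8 1 3 4 6 9 5 7 2 / 7 8 2 6 4 1 3 5 9 / 6 4 1 9 5 3 8 2 7 / 3 9 5 8 7 2 6 1 4 / 1 3 8 2 9 7 4 6 5 / 2 5 4 3 8 6 7 9 1 / 9 7 6 5 1 4 2 8 3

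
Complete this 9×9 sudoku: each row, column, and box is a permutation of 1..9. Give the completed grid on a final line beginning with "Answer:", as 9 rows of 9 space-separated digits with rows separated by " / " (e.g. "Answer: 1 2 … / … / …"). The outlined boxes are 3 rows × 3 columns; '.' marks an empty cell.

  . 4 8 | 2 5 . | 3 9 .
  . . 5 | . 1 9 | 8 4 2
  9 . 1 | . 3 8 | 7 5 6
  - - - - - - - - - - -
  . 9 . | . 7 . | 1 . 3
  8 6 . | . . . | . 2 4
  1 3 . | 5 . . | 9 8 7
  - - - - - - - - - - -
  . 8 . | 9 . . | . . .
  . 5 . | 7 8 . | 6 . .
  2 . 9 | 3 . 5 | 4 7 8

Step 1. [r8c6∈{1,2,4}] row 8 places 2 nowhere but r8c6 ⇒ r8c6=2.
Step 2. [r7c3∈{3,4,6,7}] in col 3, 6 fits only at r7c3 ⇒ r7c3=6.
Step 3. [r2c1∈{3,6,7}] 3 has one home in row 2: r2c1 ⇒ r2c1=3.
Step 4. [r7c6∈{1,4}] r7c6 is the only open cell in box 8 admitting 1. So r7c6=1.
Step 5. [r6c5∈{2,4,6}] in col 5, 2 fits only at r6c5, so r6c5=2.
Step 6. [r6c6∈{4,6}] r6c6 is the only open cell in row 6 admitting 6, so r6c6=6.
Step 7. [r8c1∈{4}] r8c1's peers cover all but 4. So r8c1=4.
Step 8. [r8c8∈{1,3}] across col 8, 1 lands solely at r8c8, so r8c8=1.
Step 9. [r4c6∈{4}] r4c6's peers cover all but 4, so r4c6=4.
Step 10. [r7c9∈{5}] nothing but 5 survives at r7c9. So r7c9=5.
Step 11. [r1c1∈{6,7}] 6 has one home in row 1: r1c1. So r1c1=6.
Step 12. [r7c7∈{2}] nothing but 2 survives at r7c7. So r7c7=2.
Step 13. [r8c3∈{3}] r8c3's peers cover all but 3, so r8c3=3.
Step 14. [r9c5∈{6}] r9c5's peers cover all but 6, so r9c5=6.
Step 15. [r1c9∈{1}] r1c9's peers cover all but 1. So r1c9=1.
Step 16. [r8c9∈{9}] nothing but 9 survives at r8c9, so r8c9=9.
Step 17. [r5c5∈{9}] only 9 remains possible at r5c5 ⇒ r5c5=9.
Step 18. [r4c3∈{2}] nothing but 2 survives at r4c3, so r4c3=2.
Step 19. [r9c2∈{1}] r9c2 has the single candidate 1. So r9c2=1.
Step 20. [r2c4∈{6}] only 6 remains possible at r2c4 ⇒ r2c4=6.
Step 21. [r7c1∈{7}] r7c1 is down to just 7, so r7c1=7.
Step 22. [r5c7∈{5}] r5c7 has the single candidate 5, so r5c7=5.
Step 23. [r6c3∈{4}] only 4 remains possible at r6c3 ⇒ r6c3=4.
Step 24. [r4c4∈{8}] nothing but 8 survives at r4c4. So r4c4=8.
Step 25. [r1c6∈{7}] nothing but 7 survives at r1c6. So r1c6=7.
Step 26. [r3c4∈{4}] only 4 remains possible at r3c4 ⇒ r3c4=4.
Step 27. [r4c8∈{6}] r4c8 has the single candidate 6, so r4c8=6.
Step 28. [r7c5∈{4}] r7c5 has the single candidate 4. So r7c5=4.
Step 29. [r5c6∈{3}] r5c6 has the single candidate 3, so r5c6=3.
Step 30. [r3c2∈{2}] nothing but 2 survives at r3c2, so r3c2=2.
Step 31. [r2c2∈{7}] nothing but 7 survives at r2c2. So r2c2=7.
Step 32. [r5c4∈{1}] r5c4 is down to just 1, so r5c4=1.
Step 33. [r5c3∈{7}] nothing but 7 survives at r5c3, so r5c3=7.
Step 34. [r7c8∈{3}] r7c8 has the single candidate 3. So r7c8=3.
Step 35. [r4c1∈{5}] only 5 remains possible at r4c1 ⇒ r4c1=5.

Answer: 6 4 8 2 5 7 3 9 1 / 3 7 5 6 1 9 8 4 2 / 9 2 1 4 3 8 7 5 6 / 5 9 2 8 7 4 1 6 3 / 8 6 7 1 9 3 5 2 4 / 1 3 4 5 2 6 9 8 7 / 7 8 6 9 4 1 2 3 5 / 4 5 3 7 8 2 6 1 9 / 2 1 9 3 6 5 4 7 8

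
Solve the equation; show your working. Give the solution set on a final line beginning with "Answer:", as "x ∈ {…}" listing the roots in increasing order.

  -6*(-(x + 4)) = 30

Step 1. [-6*(-(x + 4)) = 30] divide by the outer -6, so div: -(x + 4) = -5.
Step 2. [-(x + 4) = -5] flip signs both sides. So neg: x + 4 = 5.
Step 3. [x + 4 = 5] the outer +4 inverts by subtracting 4, so sub: x = 1.

Answer: x ∈ {1}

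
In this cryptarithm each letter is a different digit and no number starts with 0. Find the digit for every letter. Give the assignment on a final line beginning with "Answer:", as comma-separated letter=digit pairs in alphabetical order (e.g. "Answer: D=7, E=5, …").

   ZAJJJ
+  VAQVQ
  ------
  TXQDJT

Step 1. [col 1: J + Q ≡ T (mod 10)] T=1 is one option consistent with column 1 (J + Q ≡ T (mod 10), carry-in 0) — take it ⇒ T=1.
Step 2. [col 1: J + Q ≡ T (mod 10)] no forcing yet in column 1 (carry-in 0); Q=7 is free and consistent — try it ⇒ Q=7.
Step 3. [col 1: J + Q ≡ T (mod 10)] from column 1 (Q=7, T=1, carry-in 0, digits 1,7 already taken and all letters distinct): J must equal 4. So J=4.
Step 4. [col 2: J + V ≡ J (mod 10)] column 2 reads J+V+carry(1)=J with J=4; with digits 1,4,7 already taken and all letters distinct, the only value for V is 9, so V=9.
Step 5. [col 3: J + Q ≡ D (mod 10)] column 3 reads J+Q+carry(1)=D with J=4, Q=7; with digits 1,4,7,9 already taken and all letters distinct, the only value for D is 2, so D=2.
Step 6. [col 4: A + A ≡ Q (mod 10)] A=3 is one option consistent with column 4 (A + A ≡ Q (mod 10), carry-in 1) — take it, so A=3.
Step 7. [col 5: Z + V ≡ X (mod 10)] in column 5 we have Z+V≡X with carry-in 0; given V=9 and digits 1,2,3,4,7,9 already taken and all letters distinct, that pins X to 5 ⇒ X=5.
Step 8. [col 5: Z + V ≡ X (mod 10)] in column 5 we have Z+V≡X with carry-in 0; given V=9, X=5 and digits 1,2,3,4,5,7,9 already taken and all letters distinct, that pins Z to 6, so Z=6.

Answer: A=3, D=2, J=4, Q=7, T=1, V=9, X=5, Z=6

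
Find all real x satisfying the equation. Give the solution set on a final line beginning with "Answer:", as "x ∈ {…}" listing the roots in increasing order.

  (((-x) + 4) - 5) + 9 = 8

Step 1. [(((-x) + 4) - 5) + 9 = 8] the outer +9 inverts by subtracting 9 ⇒ sub: ((-x) + 4) - 5 = -1.
Step 2. [((-x) + 4) - 5 = -1] peel the -5: add 5 from each side ⇒ sub: (-x) + 4 = 4.
Step 3. [(-x) + 4 = 4] the outer +4 inverts by subtracting 4. So sub: -x = 0.
Step 4. [-x = 0] leading − — multiply by −1. So neg: x = 0.

Answer: x ∈ {0}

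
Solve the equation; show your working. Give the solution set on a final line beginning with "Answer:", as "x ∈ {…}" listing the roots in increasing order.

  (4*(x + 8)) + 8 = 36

Step 1. [(4*(x + 8)) + 8 = 36] 4 | LHS and 4 | 36: pull 4 out, so factor: (x + 8) + 2 = 9.
Step 2. [(x + 8) + 2 = 9] +2 is outermost — subtract 2 both sides ⇒ sub: x + 8 = 7.
Step 3. [x + 8 = 7] subtract 8: x sits inside (… + 8), so sub: x = -1.

Answer: x ∈ {-1}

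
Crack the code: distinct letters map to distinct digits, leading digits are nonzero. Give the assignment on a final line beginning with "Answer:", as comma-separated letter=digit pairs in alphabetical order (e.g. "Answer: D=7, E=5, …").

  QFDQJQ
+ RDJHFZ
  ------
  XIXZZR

Step 1. [col 1: Q + Z ≡ R (mod 10)] no forcing yet in column 1 (carry-in 0); Q=2 is free and consistent — try it. So Q=2.
Step 2. [col 1: Q + Z ≡ R (mod 10)] several values work for Z in column 1 (Q + Z ≡ R (mod 10), carry-in 0); try Z=9, so Z=9.
Step 3. [col 1: Q + Z ≡ R (mod 10)] column 1: given Q=2, Z=9, carry-in 0, and digits 2,9 already taken and all letters distinct, Q+Z≡R (mod 10) forces R=1, so R=1.
Step 4. [col 2: J + F ≡ Z (mod 10)] F=0 is one option consistent with column 2 (J + F ≡ Z (mod 10), carry-in 1) — take it ⇒ F=0.
Step 5. [col 2: J + F ≡ Z (mod 10)] column 2 reads J+F+carry(1)=Z with F=0, Z=9; with digits 0,1,2,9 already taken and all letters distinct, the only value for J is 8. So J=8.
Step 6. [col 3: Q + H ≡ Z (mod 10)] from column 3 (Q=2, Z=9, carry-in 0, digits 0,1,2,8,9 already taken and all letters distinct): H must equal 7, so H=7.
Step 7. [col 4: D + J ≡ X (mod 10)] X=3 is one option consistent with column 4 (D + J ≡ X (mod 10), carry-in 0) — take it. So X=3.
Step 8. [col 4: D + J ≡ X (mod 10)] from column 4 (J=8, X=3, carry-in 0, digits 0,1,2,3,7,8,9 already taken and all letters distinct): D must equal 5. So D=5.
Step 9. [col 5: F + D ≡ I (mod 10)] column 5 reads F+D+carry(1)=I with F=0, D=5; with digits 0,1,2,3,5,7,8,9 already taken and all letters distinct, the only value for I is 6 ⇒ I=6.

Answer: D=5, F=0, H=7, I=6, J=8, Q=2, R=1, X=3, Z=9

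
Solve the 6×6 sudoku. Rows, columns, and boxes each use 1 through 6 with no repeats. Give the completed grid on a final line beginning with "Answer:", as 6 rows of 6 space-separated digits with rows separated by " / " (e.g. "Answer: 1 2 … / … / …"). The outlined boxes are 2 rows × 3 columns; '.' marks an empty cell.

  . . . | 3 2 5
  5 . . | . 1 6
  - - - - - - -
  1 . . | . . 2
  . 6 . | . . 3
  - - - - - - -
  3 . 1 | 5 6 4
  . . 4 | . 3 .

Step 1. [r6c4∈{1,2}] col 4 places 2 nowhere but r6c4 ⇒ r6c4=2.
Step 2. [r2c4∈{4}] only 4 remains possible at r2c4, so r2c4=4.
Step 3. [r4c1∈{2,4}] across col 1, 2 lands solely at r4c1. So r4c1=2.
Step 4. [r3c2∈{3,4,5}] in box 3, 4 fits only at r3c2, so r3c2=4.
Step 5. [r4c3∈{5}] only 5 remains possible at r4c3 ⇒ r4c3=5.
Step 6. [r2c2∈{2,3}] in col 2, 3 fits only at r2c2, so r2c2=3.
Step 7. [r6c1∈{6}] r6c1 is down to just 6. So r6c1=6.
Step 8. [r1c3∈{6}] r1c3's peers cover all but 6 ⇒ r1c3=6.
Step 9. [r6c6∈{1}] r6c6 is down to just 1 ⇒ r6c6=1.
Step 10. [r5c2∈{2}] r5c2's peers cover all but 2. So r5c2=2.
Step 11. [r2c3∈{2}] only 2 remains possible at r2c3. So r2c3=2.
Step 12. [r1c2∈{1}] nothing but 1 survives at r1c2. So r1c2=1.
Step 13. [r4c5∈{4}] r4c5 has the single candidate 4, so r4c5=4.
Step 14. [r3c3∈{3}] r3c3 has the single candidate 3 ⇒ r3c3=3.
Step 15. [r3c4∈{6}] only 6 remains possible at r3c4 ⇒ r3c4=6.
Step 16. [r3c5∈{5}] nothing but 5 survives at r3c5. So r3c5=5.
Step 17. [r6c2∈{5}] only 5 remains possible at r6c2 ⇒ r6c2=5.
Step 18. [r1c1∈{4}] nothing but 4 survives at r1c1, so r1c1=4.
Step 19. [r4c4∈{1}] r4c4's peers cover all but 1, so r4c4=1.

Answer: 4 1 6 3 2 5 / 5 3 2 4 1 6 / 1 4 3 6 5 2 / 2 6 5 1 4 3 / 3 2 1 5 6 4 / 6 5 4 2 3 1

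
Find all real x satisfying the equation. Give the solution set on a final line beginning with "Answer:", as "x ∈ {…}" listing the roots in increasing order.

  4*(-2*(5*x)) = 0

Step 1. [4*(-2*(5*x)) = 0] 4·(inner) — divide through by 4. So div: -2*(5*x) = 0.
Step 2. [-2*(5*x) = 0] -2 out front; divide by -2. So div: 5*x = 0.
Step 3. [5*x = 0] 5·(inner) — divide through by 5. So div: x = 0.

Answer: x ∈ {0}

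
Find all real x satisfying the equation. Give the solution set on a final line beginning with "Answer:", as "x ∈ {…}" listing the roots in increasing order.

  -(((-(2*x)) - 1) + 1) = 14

Step 1. [-(((-(2*x)) - 1) + 1) = 14] LHS negated; negate both sides. So neg: ((-(2*x)) - 1) + 1 = -14.
Step 2. [((-(2*x)) - 1) + 1 = -14] 1 comes off first (subtract 1) ⇒ sub: (-(2*x)) - 1 = -15.
Step 3. [(-(2*x)) - 1 = -15] peel the -1: add 1 from each side ⇒ sub: -(2*x) = -14.
Step 4. [-(2*x) = -14] leading − — multiply by −1. So neg: 2*x = 14.
Step 5. [2*x = 14] LHS = 2·(…); ÷2 both sides, so div: x = 7.

Answer: x ∈ {7}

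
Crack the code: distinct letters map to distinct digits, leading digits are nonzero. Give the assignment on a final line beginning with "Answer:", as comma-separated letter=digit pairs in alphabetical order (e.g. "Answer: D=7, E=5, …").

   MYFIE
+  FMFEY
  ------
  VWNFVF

Step 1. [col 1: E + Y ≡ F (mod 10)] column 1 (E + Y ≡ F (mod 10), carry-in 0) doesn't pin Y yet; pick Y=4 and continue, so Y=4.
Step 2. [col 1: E + Y ≡ F (mod 10)] F=9 is one option consistent with column 1 (E + Y ≡ F (mod 10), carry-in 0) — take it. So F=9.
Step 3. [col 1: E + Y ≡ F (mod 10)] column 1: given Y=4, F=9, carry-in 0, and digits 4,9 already taken and all letters distinct, E+Y≡F (mod 10) forces E=5. So E=5.
Step 4. [col 2: I + E ≡ V (mod 10)] no forcing yet in column 2 (carry-in 0); V=1 is free and consistent — try it, so V=1.
Step 5. [col 2: I + E ≡ V (mod 10)] column 2: given E=5, V=1, carry-in 0, and digits 1,4,5,9 already taken and all letters distinct, I+E≡V (mod 10) forces I=6 ⇒ I=6.
Step 6. [col 4: Y + M ≡ N (mod 10)] column 4 (Y + M ≡ N (mod 10), carry-in 1) doesn't pin N yet; pick N=8 and continue, so N=8.
Step 7. [col 4: Y + M ≡ N (mod 10)] column 4: given Y=4, N=8, carry-in 1, and digits 1,4,5,6,8,9 already taken and all letters distinct, Y+M≡N (mod 10) forces M=3 ⇒ M=3.
Step 8. [col 5: M + F ≡ W (mod 10)] column 5 reads M+F+carry(0)=W with M=3, F=9; with digits 1,3,4,5,6,8,9 already taken and all letters distinct, the only value for W is 2. So W=2.

Answer: E=5, F=9, I=6, M=3, N=8, V=1, W=2, Y=4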